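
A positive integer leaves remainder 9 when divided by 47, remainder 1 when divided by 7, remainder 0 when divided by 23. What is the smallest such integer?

2829

The moduli are pairwise coprime; N = 47·7·23 = 7567.
N/47 = 161; 161 ≡ 20 (mod 47); 20·40 ≡ 1, so inverse 40.
N/7 = 1081; 1081 ≡ 3 (mod 7); 3·5 ≡ 1, so inverse 5.
N/23 = 329; 329 ≡ 7 (mod 23); 7·10 ≡ 1, so inverse 10.
m ≡ 9·161·40 + 1·1081·5 + 0·329·10 = 63365.
63365 mod 7567 = 2829.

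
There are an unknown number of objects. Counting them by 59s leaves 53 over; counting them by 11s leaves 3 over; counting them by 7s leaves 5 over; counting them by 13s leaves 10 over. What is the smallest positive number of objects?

The moduli are pairwise coprime; M = 59·11·7·13 = 59059.
M/59 = 1001; 1001 ≡ 57 (mod 59); 57·29 ≡ 1, so inverse 29.
M/11 = 5369; 5369 ≡ 1 (mod 11), inverse 1.
M/7 = 8437; 8437 ≡ 2 (mod 7); 2·4 ≡ 1, so inverse 4.
M/13 = 4543; 4543 ≡ 6 (mod 13); 6·11 ≡ 1, so inverse 11.
N ≡ 53·1001·29 + 3·5369·1 + 5·8437·4 + 10·4543·11 = 2223114.
2223114 mod 59059 = 37931.

37931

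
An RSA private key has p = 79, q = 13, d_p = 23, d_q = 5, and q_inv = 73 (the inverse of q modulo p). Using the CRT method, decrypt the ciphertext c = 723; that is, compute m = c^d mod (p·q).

m₁ = c^(d_p) mod p: c ≡ 12 (mod 79), and 12^23 mod 79 = 71.
m₂ = c^(d_q) mod q: c ≡ 8 (mod 13), and 8^5 mod 13 = 8.
h = q_inv·(m₁ − m₂) mod p = 73·(71 − 8) mod 79 = 17.
m = m₂ + h·q = 8 + 17·13 = 229.

229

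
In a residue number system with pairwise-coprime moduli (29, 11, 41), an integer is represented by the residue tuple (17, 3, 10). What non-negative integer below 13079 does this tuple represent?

2511

From x ≡ 17 (mod 29) write x = 17 + 29t. Substituting into x ≡ 3 (mod 11) gives 29t ≡ 8 (mod 11), and since 7⁻¹ ≡ 8 (mod 11), t ≡ 9. Hence x ≡ 17 + 29·9 = 278 (mod 319).
From x ≡ 278 (mod 319) write x = 278 + 319t. Substituting into x ≡ 10 (mod 41) gives 319t ≡ 19 (mod 41), and since 32⁻¹ ≡ 9 (mod 41), t ≡ 7. Hence x ≡ 278 + 319·7 = 2511 (mod 13079).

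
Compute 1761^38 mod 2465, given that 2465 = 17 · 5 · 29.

961

Mod 17: 1761 ≡ 10; by Fermat, exponent reduces to 38 mod 16 = 6; 10^6 ≡ 9 (mod 17).
Mod 5: 1761 ≡ 1; by Fermat, exponent reduces to 38 mod 4 = 2; 1^2 ≡ 1 (mod 5).
Mod 29: 1761 ≡ 21; by Fermat, exponent reduces to 38 mod 28 = 10; 21^10 ≡ 4 (mod 29).
Combine by CRT: x ≡ 9 (mod 17), x ≡ 1 (mod 5), x ≡ 4 (mod 29) ⇒ x ≡ 961 (mod 2465).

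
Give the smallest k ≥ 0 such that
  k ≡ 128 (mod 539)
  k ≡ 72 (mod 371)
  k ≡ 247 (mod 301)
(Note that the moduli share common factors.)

gcd(539, 371) = 7 and 7 | (72 − 128), so the pair is consistent; merging gives k ≡ 18993 (mod 28567), where 28567 = lcm(539, 371).
gcd(28567, 301) = 7 and 7 | (247 − 18993), so the pair is consistent; merging gives k ≡ 104694 (mod 1228381), where 1228381 = lcm(28567, 301).
The solution is unique modulo lcm(539, 371, 301) = 1228381.

104694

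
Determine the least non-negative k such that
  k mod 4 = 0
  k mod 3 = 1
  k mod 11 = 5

16

From k ≡ 0 (mod 4) write k = 0 + 4t. Substituting into k ≡ 1 (mod 3) gives 4t ≡ 1 (mod 3), and since 1⁻¹ ≡ 1 (mod 3), t ≡ 1. Hence k ≡ 0 + 4·1 = 4 (mod 12).
From k ≡ 4 (mod 12) write k = 4 + 12t. Substituting into k ≡ 5 (mod 11) gives 12t ≡ 1 (mod 11), and since 1⁻¹ ≡ 1 (mod 11), t ≡ 1. Hence k ≡ 4 + 12·1 = 16 (mod 132).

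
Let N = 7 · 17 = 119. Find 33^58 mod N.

86

Mod 7: 33 ≡ 5; by Fermat, exponent reduces to 58 mod 6 = 4; 5^4 ≡ 2 (mod 7).
Mod 17: 33 ≡ 16; by Fermat, exponent reduces to 58 mod 16 = 10; 16^10 ≡ 1 (mod 17).
Combine by CRT: x ≡ 2 (mod 7), x ≡ 1 (mod 17) ⇒ x ≡ 86 (mod 119).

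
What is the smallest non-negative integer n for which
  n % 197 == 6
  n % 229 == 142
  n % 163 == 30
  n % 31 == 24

93845487

The moduli are pairwise coprime; M = 197·229·163·31 = 227955989.
M/197 = 1157137; 1157137 ≡ 156 (mod 197); 156·24 ≡ 1, so inverse 24.
M/229 = 995441; 995441 ≡ 207 (mod 229); 207·52 ≡ 1, so inverse 52.
M/163 = 1398503; 1398503 ≡ 126 (mod 163); 126·22 ≡ 1, so inverse 22.
M/31 = 7353419; 7353419 ≡ 2 (mod 31); 2·16 ≡ 1, so inverse 16.
n ≡ 6·1157137·24 + 142·995441·52 + 30·1398503·22 + 24·7353419·16 = 11263688948.
11263688948 mod 227955989 = 93845487.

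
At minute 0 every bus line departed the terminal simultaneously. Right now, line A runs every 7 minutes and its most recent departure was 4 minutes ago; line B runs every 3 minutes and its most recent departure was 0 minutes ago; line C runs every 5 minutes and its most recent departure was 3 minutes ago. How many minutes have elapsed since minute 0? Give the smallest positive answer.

The moduli are pairwise coprime; N = 7·3·5 = 105.
N/7 = 15; 15 ≡ 1 (mod 7), inverse 1.
N/3 = 35; 35 ≡ 2 (mod 3); 2·2 ≡ 1, so inverse 2.
N/5 = 21; 21 ≡ 1 (mod 5), inverse 1.
t ≡ 4·15·1 + 0·35·2 + 3·21·1 = 123.
123 mod 105 = 18.

18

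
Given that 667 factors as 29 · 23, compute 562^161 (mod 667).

336

Mod 29: 562 ≡ 11; by Fermat, exponent reduces to 161 mod 28 = 21; 11^21 ≡ 17 (mod 29).
Mod 23: 562 ≡ 10; by Fermat, exponent reduces to 161 mod 22 = 7; 10^7 ≡ 14 (mod 23).
Combine by CRT: x ≡ 17 (mod 29), x ≡ 14 (mod 23) ⇒ x ≡ 336 (mod 667).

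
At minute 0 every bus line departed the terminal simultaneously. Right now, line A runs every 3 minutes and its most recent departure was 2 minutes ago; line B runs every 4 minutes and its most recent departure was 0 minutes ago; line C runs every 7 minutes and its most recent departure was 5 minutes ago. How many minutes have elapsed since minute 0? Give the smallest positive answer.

The moduli are pairwise coprime; N = 3·4·7 = 84.
N/3 = 28; 28 ≡ 1 (mod 3), inverse 1.
N/4 = 21; 21 ≡ 1 (mod 4), inverse 1.
N/7 = 12; 12 ≡ 5 (mod 7); 5·3 ≡ 1, so inverse 3.
t ≡ 2·28·1 + 0·21·1 + 5·12·3 = 236.
236 mod 84 = 68.

68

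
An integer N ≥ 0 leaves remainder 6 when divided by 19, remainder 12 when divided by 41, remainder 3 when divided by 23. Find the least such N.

The moduli are pairwise coprime; M = 19·41·23 = 17917.
M/19 = 943; 943 ≡ 12 (mod 19); 12·8 ≡ 1, so inverse 8.
M/41 = 437; 437 ≡ 27 (mod 41); 27·38 ≡ 1, so inverse 38.
M/23 = 779; 779 ≡ 20 (mod 23); 20·15 ≡ 1, so inverse 15.
N ≡ 6·943·8 + 12·437·38 + 3·779·15 = 279591.
279591 mod 17917 = 10836.

10836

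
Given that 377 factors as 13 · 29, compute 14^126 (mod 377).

144

Mod 13: 14 ≡ 1; by Fermat, exponent reduces to 126 mod 12 = 6; 1^6 ≡ 1 (mod 13).
Mod 29: 14 ≡ 14; by Fermat, exponent reduces to 126 mod 28 = 14; 14^14 ≡ 28 (mod 29).
Combine by CRT: x ≡ 1 (mod 13), x ≡ 28 (mod 29) ⇒ x ≡ 144 (mod 377).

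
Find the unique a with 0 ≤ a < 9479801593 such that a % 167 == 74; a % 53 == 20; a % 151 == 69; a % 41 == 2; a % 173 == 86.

Combine the congruences pairwise.
From a ≡ 74 (mod 167) write a = 74 + 167t. Substituting into a ≡ 20 (mod 53) gives 167t ≡ 52 (mod 53), and since 8⁻¹ ≡ 20 (mod 53), t ≡ 33. Hence a ≡ 74 + 167·33 = 5585 (mod 8851).
From a ≡ 5585 (mod 8851) write a = 5585 + 8851t. Substituting into a ≡ 69 (mod 151) gives 8851t ≡ 71 (mod 151), and since 93⁻¹ ≡ 13 (mod 151), t ≡ 17. Hence a ≡ 5585 + 8851·17 = 156052 (mod 1336501).
From a ≡ 156052 (mod 1336501) write a = 156052 + 1336501t. Substituting into a ≡ 2 (mod 41) gives 1336501t ≡ 37 (mod 41), and since 24⁻¹ ≡ 12 (mod 41), t ≡ 34. Hence a ≡ 156052 + 1336501·34 = 45597086 (mod 54796541).
From a ≡ 45597086 (mod 54796541) write a = 45597086 + 54796541t. Substituting into a ≡ 86 (mod 173) gives 54796541t ≡ 91 (mod 173), and since 2⁻¹ ≡ 87 (mod 173), t ≡ 132. Hence a ≡ 45597086 + 54796541·132 = 7278740498 (mod 9479801593).

7278740498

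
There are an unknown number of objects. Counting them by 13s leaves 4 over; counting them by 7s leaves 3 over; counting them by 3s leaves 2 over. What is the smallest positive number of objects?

The moduli are pairwise coprime; M = 13·7·3 = 273.
M/13 = 21; 21 ≡ 8 (mod 13); 8·5 ≡ 1, so inverse 5.
M/7 = 39; 39 ≡ 4 (mod 7); 4·2 ≡ 1, so inverse 2.
M/3 = 91; 91 ≡ 1 (mod 3), inverse 1.
N ≡ 4·21·5 + 3·39·2 + 2·91·1 = 836.
836 mod 273 = 17.

17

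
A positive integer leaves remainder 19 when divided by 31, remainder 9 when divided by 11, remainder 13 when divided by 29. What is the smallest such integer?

The moduli are pairwise coprime; N = 31·11·29 = 9889.
N/31 = 319; 319 ≡ 9 (mod 31); 9·7 ≡ 1, so inverse 7.
N/11 = 899; 899 ≡ 8 (mod 11); 8·7 ≡ 1, so inverse 7.
N/29 = 341; 341 ≡ 22 (mod 29); 22·4 ≡ 1, so inverse 4.
x ≡ 19·319·7 + 9·899·7 + 13·341·4 = 116796.
116796 mod 9889 = 8017.

8017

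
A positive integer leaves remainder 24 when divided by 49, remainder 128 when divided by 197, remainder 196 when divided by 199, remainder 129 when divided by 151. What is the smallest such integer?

128422458

From a ≡ 24 (mod 49) write a = 24 + 49t. Substituting into a ≡ 128 (mod 197) gives 49t ≡ 104 (mod 197), and since 49⁻¹ ≡ 193 (mod 197), t ≡ 175. Hence a ≡ 24 + 49·175 = 8599 (mod 9653).
From a ≡ 8599 (mod 9653) write a = 8599 + 9653t. Substituting into a ≡ 196 (mod 199) gives 9653t ≡ 154 (mod 199), and since 101⁻¹ ≡ 67 (mod 199), t ≡ 169. Hence a ≡ 8599 + 9653·169 = 1639956 (mod 1920947).
From a ≡ 1639956 (mod 1920947) write a = 1639956 + 1920947t. Substituting into a ≡ 129 (mod 151) gives 1920947t ≡ 33 (mod 151), and since 76⁻¹ ≡ 2 (mod 151), t ≡ 66. Hence a ≡ 1639956 + 1920947·66 = 128422458 (mod 290062997).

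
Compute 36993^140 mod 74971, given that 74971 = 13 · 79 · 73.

Mod 13: 36993 ≡ 8; by Fermat, exponent reduces to 140 mod 12 = 8; 8^8 ≡ 1 (mod 13).
Mod 79: 36993 ≡ 21; by Fermat, exponent reduces to 140 mod 78 = 62; 21^62 ≡ 22 (mod 79).
Mod 73: 36993 ≡ 55; by Fermat, exponent reduces to 140 mod 72 = 68; 55^68 ≡ 37 (mod 73).
Combine by CRT: x ≡ 1 (mod 13), x ≡ 22 (mod 79), x ≡ 37 (mod 73) ⇒ x ≡ 72307 (mod 74971).

72307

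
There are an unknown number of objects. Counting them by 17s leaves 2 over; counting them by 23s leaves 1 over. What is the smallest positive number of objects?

Combine the congruences pairwise.
From N ≡ 2 (mod 17) write N = 2 + 17t. Substituting into N ≡ 1 (mod 23) gives 17t ≡ 22 (mod 23), and since 17⁻¹ ≡ 19 (mod 23), t ≡ 4. Hence N ≡ 2 + 17·4 = 70 (mod 391).

70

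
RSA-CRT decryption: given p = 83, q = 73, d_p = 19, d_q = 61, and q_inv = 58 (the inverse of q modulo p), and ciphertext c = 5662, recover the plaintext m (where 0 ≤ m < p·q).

5803

m₁ = c^(d_p) mod p: c ≡ 18 (mod 83), and 18^19 mod 83 = 76.
m₂ = c^(d_q) mod q: c ≡ 41 (mod 73), and 41^61 mod 73 = 36.
h = q_inv·(m₁ − m₂) mod p = 58·(76 − 36) mod 83 = 79.
m = m₂ + h·q = 36 + 79·73 = 5803.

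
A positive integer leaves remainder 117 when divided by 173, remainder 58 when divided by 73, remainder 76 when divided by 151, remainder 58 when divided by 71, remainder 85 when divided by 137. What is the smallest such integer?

18322542567

From t ≡ 117 (mod 173) write t = 117 + 173s. Substituting into t ≡ 58 (mod 73) gives 173s ≡ 14 (mod 73), and since 27⁻¹ ≡ 46 (mod 73), s ≡ 60. Hence t ≡ 117 + 173·60 = 10497 (mod 12629).
From t ≡ 10497 (mod 12629) write t = 10497 + 12629s. Substituting into t ≡ 76 (mod 151) gives 12629s ≡ 149 (mod 151), and since 96⁻¹ ≡ 140 (mod 151), s ≡ 22. Hence t ≡ 10497 + 12629·22 = 288335 (mod 1906979).
From t ≡ 288335 (mod 1906979) write t = 288335 + 1906979s. Substituting into t ≡ 58 (mod 71) gives 1906979s ≡ 54 (mod 71), and since 61⁻¹ ≡ 7 (mod 71), s ≡ 23. Hence t ≡ 288335 + 1906979·23 = 44148852 (mod 135395509).
From t ≡ 44148852 (mod 135395509) write t = 44148852 + 135395509s. Substituting into t ≡ 85 (mod 137) gives 135395509s ≡ 31 (mod 137), and since 53⁻¹ ≡ 106 (mod 137), s ≡ 135. Hence t ≡ 44148852 + 135395509·135 = 18322542567 (mod 18549184733).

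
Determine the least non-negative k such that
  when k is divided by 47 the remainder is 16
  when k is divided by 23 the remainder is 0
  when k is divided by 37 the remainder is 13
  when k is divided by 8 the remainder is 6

135470

The moduli are pairwise coprime; N = 47·23·37·8 = 319976.
N/47 = 6808; 6808 ≡ 40 (mod 47); 40·20 ≡ 1, so inverse 20.
N/23 = 13912; 13912 ≡ 20 (mod 23); 20·15 ≡ 1, so inverse 15.
N/37 = 8648; 8648 ≡ 27 (mod 37); 27·11 ≡ 1, so inverse 11.
N/8 = 39997; 39997 ≡ 5 (mod 8); 5·5 ≡ 1, so inverse 5.
k ≡ 16·6808·20 + 0·13912·15 + 13·8648·11 + 6·39997·5 = 4615134.
4615134 mod 319976 = 135470.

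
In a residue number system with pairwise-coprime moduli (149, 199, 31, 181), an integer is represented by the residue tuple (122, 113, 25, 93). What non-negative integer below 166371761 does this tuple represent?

106007811

Combine the congruences pairwise.
From x ≡ 122 (mod 149) write x = 122 + 149t. Substituting into x ≡ 113 (mod 199) gives 149t ≡ 190 (mod 199), and since 149⁻¹ ≡ 195 (mod 199), t ≡ 36. Hence x ≡ 122 + 149·36 = 5486 (mod 29651).
From x ≡ 5486 (mod 29651) write x = 5486 + 29651t. Substituting into x ≡ 25 (mod 31) gives 29651t ≡ 26 (mod 31), and since 15⁻¹ ≡ 29 (mod 31), t ≡ 10. Hence x ≡ 5486 + 29651·10 = 301996 (mod 919181).
From x ≡ 301996 (mod 919181) write x = 301996 + 919181t. Substituting into x ≡ 93 (mod 181) gives 919181t ≡ 5 (mod 181), and since 63⁻¹ ≡ 23 (mod 181), t ≡ 115. Hence x ≡ 301996 + 919181·115 = 106007811 (mod 166371761).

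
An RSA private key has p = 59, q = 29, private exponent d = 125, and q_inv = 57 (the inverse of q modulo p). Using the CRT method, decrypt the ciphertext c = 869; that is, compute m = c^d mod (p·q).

1072

d_p = d mod (p−1) = 125 mod 58 = 9; d_q = d mod (q−1) = 13.
m₁ = c^(d_p) mod p: c ≡ 43 (mod 59), and 43^9 mod 59 = 10.
m₂ = c^(d_q) mod q: c ≡ 28 (mod 29), and 28^13 mod 29 = 28.
h = q_inv·(m₁ − m₂) mod p = 57·(10 − 28) mod 59 = 36.
m = m₂ + h·q = 28 + 36·29 = 1072.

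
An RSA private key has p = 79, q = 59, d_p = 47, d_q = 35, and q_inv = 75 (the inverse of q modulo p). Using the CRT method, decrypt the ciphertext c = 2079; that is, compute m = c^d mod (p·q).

3112

m₁ = c^(d_p) mod p: c ≡ 25 (mod 79), and 25^47 mod 79 = 31.
m₂ = c^(d_q) mod q: c ≡ 14 (mod 59), and 14^35 mod 59 = 44.
h = q_inv·(m₁ − m₂) mod p = 75·(31 − 44) mod 79 = 52.
m = m₂ + h·q = 44 + 52·59 = 3112.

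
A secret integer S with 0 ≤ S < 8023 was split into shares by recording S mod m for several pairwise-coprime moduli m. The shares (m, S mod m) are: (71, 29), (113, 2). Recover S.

2940

Combine the congruences pairwise.
From S ≡ 29 (mod 71) write S = 29 + 71t. Substituting into S ≡ 2 (mod 113) gives 71t ≡ 86 (mod 113), and since 71⁻¹ ≡ 78 (mod 113), t ≡ 41. Hence S ≡ 29 + 71·41 = 2940 (mod 8023).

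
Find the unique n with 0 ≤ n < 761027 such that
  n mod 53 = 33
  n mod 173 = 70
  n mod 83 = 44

190197

The moduli are pairwise coprime; M = 53·173·83 = 761027.
M/53 = 14359; 14359 ≡ 49 (mod 53); 49·13 ≡ 1, so inverse 13.
M/173 = 4399; 4399 ≡ 74 (mod 173); 74·166 ≡ 1, so inverse 166.
M/83 = 9169; 9169 ≡ 39 (mod 83); 39·66 ≡ 1, so inverse 66.
n ≡ 33·14359·13 + 70·4399·166 + 44·9169·66 = 83903167.
83903167 mod 761027 = 190197.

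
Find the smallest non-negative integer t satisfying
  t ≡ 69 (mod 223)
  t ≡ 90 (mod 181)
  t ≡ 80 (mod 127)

From t ≡ 69 (mod 223) write t = 69 + 223s. Substituting into t ≡ 90 (mod 181) gives 223s ≡ 21 (mod 181), and since 42⁻¹ ≡ 125 (mod 181), s ≡ 91. Hence t ≡ 69 + 223·91 = 20362 (mod 40363).
From t ≡ 20362 (mod 40363) write t = 20362 + 40363s. Substituting into t ≡ 80 (mod 127) gives 40363s ≡ 38 (mod 127), and since 104⁻¹ ≡ 11 (mod 127), s ≡ 37. Hence t ≡ 20362 + 40363·37 = 1513793 (mod 5126101).

1513793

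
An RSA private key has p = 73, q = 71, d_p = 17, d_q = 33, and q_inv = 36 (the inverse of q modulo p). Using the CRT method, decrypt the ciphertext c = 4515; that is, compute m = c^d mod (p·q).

4628

m₁ = c^(d_p) mod p: c ≡ 62 (mod 73), and 62^17 mod 73 = 29.
m₂ = c^(d_q) mod q: c ≡ 42 (mod 71), and 42^33 mod 71 = 13.
h = q_inv·(m₁ − m₂) mod p = 36·(29 − 13) mod 73 = 65.
m = m₂ + h·q = 13 + 65·71 = 4628.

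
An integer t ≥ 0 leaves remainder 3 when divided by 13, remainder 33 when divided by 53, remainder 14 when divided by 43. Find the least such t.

14290

The moduli are pairwise coprime; N = 13·53·43 = 29627.
N/13 = 2279; 2279 ≡ 4 (mod 13); 4·10 ≡ 1, so inverse 10.
N/53 = 559; 559 ≡ 29 (mod 53); 29·11 ≡ 1, so inverse 11.
N/43 = 689; 689 ≡ 1 (mod 43), inverse 1.
t ≡ 3·2279·10 + 33·559·11 + 14·689·1 = 280933.
280933 mod 29627 = 14290.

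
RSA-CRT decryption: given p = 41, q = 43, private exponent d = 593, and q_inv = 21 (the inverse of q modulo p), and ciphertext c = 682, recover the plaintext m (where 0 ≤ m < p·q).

867

d_p = d mod (p−1) = 593 mod 40 = 33; d_q = d mod (q−1) = 5.
m₁ = c^(d_p) mod p: c ≡ 26 (mod 41), and 26^33 mod 41 = 6.
m₂ = c^(d_q) mod q: c ≡ 37 (mod 43), and 37^5 mod 43 = 7.
h = q_inv·(m₁ − m₂) mod p = 21·(6 − 7) mod 41 = 20.
m = m₂ + h·q = 7 + 20·43 = 867.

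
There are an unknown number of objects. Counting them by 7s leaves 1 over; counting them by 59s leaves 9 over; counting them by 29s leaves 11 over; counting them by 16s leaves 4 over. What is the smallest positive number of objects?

Combine the congruences pairwise.
From N ≡ 1 (mod 7) write N = 1 + 7t. Substituting into N ≡ 9 (mod 59) gives 7t ≡ 8 (mod 59), and since 7⁻¹ ≡ 17 (mod 59), t ≡ 18. Hence N ≡ 1 + 7·18 = 127 (mod 413).
From N ≡ 127 (mod 413) write N = 127 + 413t. Substituting into N ≡ 11 (mod 29) gives 413t ≡ 0 (mod 29), and since 7⁻¹ ≡ 25 (mod 29), t ≡ 0. Hence N ≡ 127 + 413·0 = 127 (mod 11977).
From N ≡ 127 (mod 11977) write N = 127 + 11977t. Substituting into N ≡ 4 (mod 16) gives 11977t ≡ 5 (mod 16), and since 9⁻¹ ≡ 9 (mod 16), t ≡ 13. Hence N ≡ 127 + 11977·13 = 155828 (mod 191632).

155828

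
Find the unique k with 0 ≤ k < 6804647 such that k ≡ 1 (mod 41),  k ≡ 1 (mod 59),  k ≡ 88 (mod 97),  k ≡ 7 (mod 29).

316890

The moduli are pairwise coprime; N = 41·59·97·29 = 6804647.
N/41 = 165967; 165967 ≡ 40 (mod 41); 40·40 ≡ 1, so inverse 40.
N/59 = 115333; 115333 ≡ 47 (mod 59); 47·54 ≡ 1, so inverse 54.
N/97 = 70151; 70151 ≡ 20 (mod 97); 20·34 ≡ 1, so inverse 34.
N/29 = 234643; 234643 ≡ 4 (mod 29); 4·22 ≡ 1, so inverse 22.
k ≡ 1·165967·40 + 1·115333·54 + 88·70151·34 + 7·234643·22 = 258893476.
258893476 mod 6804647 = 316890.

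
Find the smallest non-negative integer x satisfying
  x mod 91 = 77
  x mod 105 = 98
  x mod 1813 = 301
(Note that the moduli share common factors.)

gcd(91, 105) = 7 and 7 | (98 − 77), so the pair is consistent; merging gives x ≡ 623 (mod 1365), where 1365 = lcm(91, 105).
gcd(1365, 1813) = 7 and 7 | (301 − 623), so the pair is consistent; merging gives x ≡ 34748 (mod 353535), where 353535 = lcm(1365, 1813).
The solution is unique modulo lcm(91, 105, 1813) = 353535.

34748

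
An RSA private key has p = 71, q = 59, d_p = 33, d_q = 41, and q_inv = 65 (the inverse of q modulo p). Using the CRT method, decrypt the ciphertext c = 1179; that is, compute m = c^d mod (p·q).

3716

m₁ = c^(d_p) mod p: c ≡ 43 (mod 71), and 43^33 mod 71 = 24.
m₂ = c^(d_q) mod q: c ≡ 58 (mod 59), and 58^41 mod 59 = 58.
h = q_inv·(m₁ − m₂) mod p = 65·(24 − 58) mod 71 = 62.
m = m₂ + h·q = 58 + 62·59 = 3716.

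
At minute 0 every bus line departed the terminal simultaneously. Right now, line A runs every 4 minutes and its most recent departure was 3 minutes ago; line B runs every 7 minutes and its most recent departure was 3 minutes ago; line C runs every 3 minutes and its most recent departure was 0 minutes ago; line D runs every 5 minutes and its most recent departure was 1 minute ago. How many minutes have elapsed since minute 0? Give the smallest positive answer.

171

From t ≡ 3 (mod 4) write t = 3 + 4s. Substituting into t ≡ 3 (mod 7) gives 4s ≡ 0 (mod 7), and since 4⁻¹ ≡ 2 (mod 7), s ≡ 0. Hence t ≡ 3 + 4·0 = 3 (mod 28).
From t ≡ 3 (mod 28) write t = 3 + 28s. Substituting into t ≡ 0 (mod 3) gives 28s ≡ 0 (mod 3), and since 1⁻¹ ≡ 1 (mod 3), s ≡ 0. Hence t ≡ 3 + 28·0 = 3 (mod 84).
From t ≡ 3 (mod 84) write t = 3 + 84s. Substituting into t ≡ 1 (mod 5) gives 84s ≡ 3 (mod 5), and since 4⁻¹ ≡ 4 (mod 5), s ≡ 2. Hence t ≡ 3 + 84·2 = 171 (mod 420).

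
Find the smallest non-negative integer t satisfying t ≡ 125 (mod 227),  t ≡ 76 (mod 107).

21690

Combine the congruences pairwise.
From t ≡ 125 (mod 227) write t = 125 + 227s. Substituting into t ≡ 76 (mod 107) gives 227s ≡ 58 (mod 107), and since 13⁻¹ ≡ 33 (mod 107), s ≡ 95. Hence t ≡ 125 + 227·95 = 21690 (mod 24289).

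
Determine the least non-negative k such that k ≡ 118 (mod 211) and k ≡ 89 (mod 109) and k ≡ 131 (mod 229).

2225324

From k ≡ 118 (mod 211) write k = 118 + 211t. Substituting into k ≡ 89 (mod 109) gives 211t ≡ 80 (mod 109), and since 102⁻¹ ≡ 31 (mod 109), t ≡ 82. Hence k ≡ 118 + 211·82 = 17420 (mod 22999).
From k ≡ 17420 (mod 22999) write k = 17420 + 22999t. Substituting into k ≡ 131 (mod 229) gives 22999t ≡ 115 (mod 229), and since 99⁻¹ ≡ 192 (mod 229), t ≡ 96. Hence k ≡ 17420 + 22999·96 = 2225324 (mod 5266771).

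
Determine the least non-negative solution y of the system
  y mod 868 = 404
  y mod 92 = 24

gcd(868, 92) = 4 and 4 | (24 − 404), so the pair is consistent; merging gives y ≡ 2140 (mod 19964), where 19964 = lcm(868, 92).
The solution is unique modulo lcm(868, 92) = 19964.

2140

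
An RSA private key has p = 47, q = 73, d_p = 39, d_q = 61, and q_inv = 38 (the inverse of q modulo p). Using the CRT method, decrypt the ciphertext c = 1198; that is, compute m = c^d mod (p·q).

m₁ = c^(d_p) mod p: c ≡ 23 (mod 47), and 23^39 mod 47 = 13.
m₂ = c^(d_q) mod q: c ≡ 30 (mod 73), and 30^61 mod 73 = 43.
h = q_inv·(m₁ − m₂) mod p = 38·(13 − 43) mod 47 = 35.
m = m₂ + h·q = 43 + 35·73 = 2598.

2598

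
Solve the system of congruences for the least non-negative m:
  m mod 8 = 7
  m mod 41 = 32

319

From m ≡ 7 (mod 8) write m = 7 + 8t. Substituting into m ≡ 32 (mod 41) gives 8t ≡ 25 (mod 41), and since 8⁻¹ ≡ 36 (mod 41), t ≡ 39. Hence m ≡ 7 + 8·39 = 319 (mod 328).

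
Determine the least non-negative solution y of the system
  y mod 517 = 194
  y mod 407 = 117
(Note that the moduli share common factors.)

1745

gcd(517, 407) = 11 and 11 | (117 − 194), so the pair is consistent; merging gives y ≡ 1745 (mod 19129), where 19129 = lcm(517, 407).
The solution is unique modulo lcm(517, 407) = 19129.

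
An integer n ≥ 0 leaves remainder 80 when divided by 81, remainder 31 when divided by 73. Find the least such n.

From n ≡ 80 (mod 81) write n = 80 + 81t. Substituting into n ≡ 31 (mod 73) gives 81t ≡ 24 (mod 73), and since 8⁻¹ ≡ 64 (mod 73), t ≡ 3. Hence n ≡ 80 + 81·3 = 323 (mod 5913).

323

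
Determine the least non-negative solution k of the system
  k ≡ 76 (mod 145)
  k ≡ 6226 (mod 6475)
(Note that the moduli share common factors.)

gcd(145, 6475) = 5 and 5 | (6226 − 76), so the pair is consistent; merging gives k ≡ 51551 (mod 187775), where 187775 = lcm(145, 6475).
The solution is unique modulo lcm(145, 6475) = 187775.

51551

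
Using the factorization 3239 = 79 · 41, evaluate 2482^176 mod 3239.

2312

Mod 79: 2482 ≡ 33; by Fermat, exponent reduces to 176 mod 78 = 20; 33^20 ≡ 21 (mod 79).
Mod 41: 2482 ≡ 22; by Fermat, exponent reduces to 176 mod 40 = 16; 22^16 ≡ 16 (mod 41).
Combine by CRT: x ≡ 21 (mod 79), x ≡ 16 (mod 41) ⇒ x ≡ 2312 (mod 3239).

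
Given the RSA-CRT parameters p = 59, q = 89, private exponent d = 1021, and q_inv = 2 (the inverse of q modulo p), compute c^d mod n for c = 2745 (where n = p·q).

1164

d_p = d mod (p−1) = 1021 mod 58 = 35; d_q = d mod (q−1) = 53.
m₁ = c^(d_p) mod p: c ≡ 31 (mod 59), and 31^35 mod 59 = 43.
m₂ = c^(d_q) mod q: c ≡ 75 (mod 89), and 75^53 mod 89 = 7.
h = q_inv·(m₁ − m₂) mod p = 2·(43 − 7) mod 59 = 13.
m = m₂ + h·q = 7 + 13·89 = 1164.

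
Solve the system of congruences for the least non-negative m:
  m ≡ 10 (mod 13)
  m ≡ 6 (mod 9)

114

From m ≡ 10 (mod 13) write m = 10 + 13t. Substituting into m ≡ 6 (mod 9) gives 13t ≡ 5 (mod 9), and since 4⁻¹ ≡ 7 (mod 9), t ≡ 8. Hence m ≡ 10 + 13·8 = 114 (mod 117).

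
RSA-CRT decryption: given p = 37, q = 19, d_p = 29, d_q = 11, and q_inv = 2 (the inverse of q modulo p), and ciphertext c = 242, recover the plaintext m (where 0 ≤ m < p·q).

m₁ = c^(d_p) mod p: c ≡ 20 (mod 37), and 20^29 mod 37 = 32.
m₂ = c^(d_q) mod q: c ≡ 14 (mod 19), and 14^11 mod 19 = 13.
h = q_inv·(m₁ − m₂) mod p = 2·(32 − 13) mod 37 = 1.
m = m₂ + h·q = 13 + 1·19 = 32.

32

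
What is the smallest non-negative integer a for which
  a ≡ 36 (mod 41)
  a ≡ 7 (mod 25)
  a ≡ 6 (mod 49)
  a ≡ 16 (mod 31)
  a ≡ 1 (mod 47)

The moduli are pairwise coprime; N = 41·25·49·31·47 = 73177825.
N/41 = 1784825; 1784825 ≡ 13 (mod 41); 13·19 ≡ 1, so inverse 19.
N/25 = 2927113; 2927113 ≡ 13 (mod 25); 13·2 ≡ 1, so inverse 2.
N/49 = 1493425; 1493425 ≡ 3 (mod 49); 3·33 ≡ 1, so inverse 33.
N/31 = 2360575; 2360575 ≡ 18 (mod 31); 18·19 ≡ 1, so inverse 19.
N/47 = 1556975; 1556975 ≡ 6 (mod 47); 6·8 ≡ 1, so inverse 8.
a ≡ 36·1784825·19 + 7·2927113·2 + 6·1493425·33 + 16·2360575·19 + 1·1556975·8 = 2287568632.
2287568632 mod 73177825 = 19056057.

19056057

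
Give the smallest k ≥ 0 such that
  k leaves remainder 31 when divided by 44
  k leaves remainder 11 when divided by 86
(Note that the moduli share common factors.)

gcd(44, 86) = 2 and 2 | (11 − 31), so the pair is consistent; merging gives k ≡ 1043 (mod 1892), where 1892 = lcm(44, 86).
The solution is unique modulo lcm(44, 86) = 1892.

1043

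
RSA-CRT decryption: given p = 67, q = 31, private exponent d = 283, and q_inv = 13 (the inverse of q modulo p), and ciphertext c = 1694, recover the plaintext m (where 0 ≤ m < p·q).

d_p = d mod (p−1) = 283 mod 66 = 19; d_q = d mod (q−1) = 13.
m₁ = c^(d_p) mod p: c ≡ 19 (mod 67), and 19^19 mod 67 = 39.
m₂ = c^(d_q) mod q: c ≡ 20 (mod 31), and 20^13 mod 31 = 10.
h = q_inv·(m₁ − m₂) mod p = 13·(39 − 10) mod 67 = 42.
m = m₂ + h·q = 10 + 42·31 = 1312.

1312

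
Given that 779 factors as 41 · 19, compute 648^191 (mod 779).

Mod 41: 648 ≡ 33; by Fermat, exponent reduces to 191 mod 40 = 31; 33^31 ≡ 8 (mod 41).
Mod 19: 648 ≡ 2; by Fermat, exponent reduces to 191 mod 18 = 11; 2^11 ≡ 15 (mod 19).
Combine by CRT: x ≡ 8 (mod 41), x ≡ 15 (mod 19) ⇒ x ≡ 623 (mod 779).

623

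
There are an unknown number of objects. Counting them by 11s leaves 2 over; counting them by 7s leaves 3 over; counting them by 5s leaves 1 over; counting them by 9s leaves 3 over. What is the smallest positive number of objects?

The moduli are pairwise coprime; M = 11·7·5·9 = 3465.
M/11 = 315; 315 ≡ 7 (mod 11); 7·8 ≡ 1, so inverse 8.
M/7 = 495; 495 ≡ 5 (mod 7); 5·3 ≡ 1, so inverse 3.
M/5 = 693; 693 ≡ 3 (mod 5); 3·2 ≡ 1, so inverse 2.
M/9 = 385; 385 ≡ 7 (mod 9); 7·4 ≡ 1, so inverse 4.
N ≡ 2·315·8 + 3·495·3 + 1·693·2 + 3·385·4 = 15501.
15501 mod 3465 = 1641.

1641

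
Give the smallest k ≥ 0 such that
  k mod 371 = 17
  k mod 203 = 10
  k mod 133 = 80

gcd(371, 203) = 7 and 7 | (10 − 17), so the pair is consistent; merging gives k ≡ 2243 (mod 10759), where 10759 = lcm(371, 203).
gcd(10759, 133) = 7 and 7 | (80 − 2243), so the pair is consistent; merging gives k ≡ 131351 (mod 204421), where 204421 = lcm(10759, 133).
The solution is unique modulo lcm(371, 203, 133) = 204421.

131351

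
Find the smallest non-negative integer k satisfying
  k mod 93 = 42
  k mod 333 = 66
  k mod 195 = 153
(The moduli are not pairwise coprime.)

gcd(93, 333) = 3 and 3 | (66 − 42), so the pair is consistent; merging gives k ≡ 1065 (mod 10323), where 10323 = lcm(93, 333).
gcd(10323, 195) = 3 and 3 | (153 − 1065), so the pair is consistent; merging gives k ≡ 114618 (mod 670995), where 670995 = lcm(10323, 195).
The solution is unique modulo lcm(93, 333, 195) = 670995.

114618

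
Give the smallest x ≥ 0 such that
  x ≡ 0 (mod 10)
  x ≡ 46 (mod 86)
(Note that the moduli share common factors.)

390

gcd(10, 86) = 2 and 2 | (46 − 0), so the pair is consistent; merging gives x ≡ 390 (mod 430), where 430 = lcm(10, 86).
The solution is unique modulo lcm(10, 86) = 430.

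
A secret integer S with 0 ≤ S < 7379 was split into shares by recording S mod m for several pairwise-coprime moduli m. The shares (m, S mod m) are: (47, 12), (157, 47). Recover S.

From S ≡ 12 (mod 47) write S = 12 + 47t. Substituting into S ≡ 47 (mod 157) gives 47t ≡ 35 (mod 157), and since 47⁻¹ ≡ 147 (mod 157), t ≡ 121. Hence S ≡ 12 + 47·121 = 5699 (mod 7379).

5699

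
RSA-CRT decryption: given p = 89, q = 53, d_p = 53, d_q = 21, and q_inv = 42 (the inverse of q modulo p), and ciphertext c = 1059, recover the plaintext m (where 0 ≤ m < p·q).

m₁ = c^(d_p) mod p: c ≡ 80 (mod 89), and 80^53 mod 89 = 71.
m₂ = c^(d_q) mod q: c ≡ 52 (mod 53), and 52^21 mod 53 = 52.
h = q_inv·(m₁ − m₂) mod p = 42·(71 − 52) mod 89 = 86.
m = m₂ + h·q = 52 + 86·53 = 4610.

4610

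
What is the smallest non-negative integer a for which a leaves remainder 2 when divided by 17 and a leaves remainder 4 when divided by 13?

121

From a ≡ 2 (mod 17) write a = 2 + 17t. Substituting into a ≡ 4 (mod 13) gives 17t ≡ 2 (mod 13), and since 4⁻¹ ≡ 10 (mod 13), t ≡ 7. Hence a ≡ 2 + 17·7 = 121 (mod 221).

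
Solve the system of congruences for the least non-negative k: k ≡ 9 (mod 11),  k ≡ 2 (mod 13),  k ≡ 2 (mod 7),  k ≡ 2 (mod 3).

548

From k ≡ 9 (mod 11) write k = 9 + 11t. Substituting into k ≡ 2 (mod 13) gives 11t ≡ 6 (mod 13), and since 11⁻¹ ≡ 6 (mod 13), t ≡ 10. Hence k ≡ 9 + 11·10 = 119 (mod 143).
From k ≡ 119 (mod 143) write k = 119 + 143t. Substituting into k ≡ 2 (mod 7) gives 143t ≡ 2 (mod 7), and since 3⁻¹ ≡ 5 (mod 7), t ≡ 3. Hence k ≡ 119 + 143·3 = 548 (mod 1001).
From k ≡ 548 (mod 1001) write k = 548 + 1001t. Substituting into k ≡ 2 (mod 3) gives 1001t ≡ 0 (mod 3), and since 2⁻¹ ≡ 2 (mod 3), t ≡ 0. Hence k ≡ 548 + 1001·0 = 548 (mod 3003).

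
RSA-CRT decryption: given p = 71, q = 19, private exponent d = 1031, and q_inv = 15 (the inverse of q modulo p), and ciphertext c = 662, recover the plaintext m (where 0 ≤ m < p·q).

d_p = d mod (p−1) = 1031 mod 70 = 51; d_q = d mod (q−1) = 5.
m₁ = c^(d_p) mod p: c ≡ 23 (mod 71), and 23^51 mod 71 = 39.
m₂ = c^(d_q) mod q: c ≡ 16 (mod 19), and 16^5 mod 19 = 4.
h = q_inv·(m₁ − m₂) mod p = 15·(39 − 4) mod 71 = 28.
m = m₂ + h·q = 4 + 28·19 = 536.

536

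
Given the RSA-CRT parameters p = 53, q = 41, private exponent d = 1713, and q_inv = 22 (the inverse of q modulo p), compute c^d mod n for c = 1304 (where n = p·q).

d_p = d mod (p−1) = 1713 mod 52 = 49; d_q = d mod (q−1) = 33.
m₁ = c^(d_p) mod p: c ≡ 32 (mod 53), and 32^49 mod 53 = 19.
m₂ = c^(d_q) mod q: c ≡ 33 (mod 41), and 33^33 mod 41 = 20.
h = q_inv·(m₁ − m₂) mod p = 22·(19 − 20) mod 53 = 31.
m = m₂ + h·q = 20 + 31·41 = 1291.

1291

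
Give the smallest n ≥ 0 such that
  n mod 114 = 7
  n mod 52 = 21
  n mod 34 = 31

13801

gcd(114, 52) = 2 and 2 | (21 − 7), so the pair is consistent; merging gives n ≡ 1945 (mod 2964), where 2964 = lcm(114, 52).
gcd(2964, 34) = 2 and 2 | (31 − 1945), so the pair is consistent; merging gives n ≡ 13801 (mod 50388), where 50388 = lcm(2964, 34).
The solution is unique modulo lcm(114, 52, 34) = 50388.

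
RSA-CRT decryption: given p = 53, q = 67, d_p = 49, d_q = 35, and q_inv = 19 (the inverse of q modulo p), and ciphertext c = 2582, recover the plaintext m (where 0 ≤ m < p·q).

2569

m₁ = c^(d_p) mod p: c ≡ 38 (mod 53), and 38^49 mod 53 = 25.
m₂ = c^(d_q) mod q: c ≡ 36 (mod 67), and 36^35 mod 67 = 23.
h = q_inv·(m₁ − m₂) mod p = 19·(25 − 23) mod 53 = 38.
m = m₂ + h·q = 23 + 38·67 = 2569.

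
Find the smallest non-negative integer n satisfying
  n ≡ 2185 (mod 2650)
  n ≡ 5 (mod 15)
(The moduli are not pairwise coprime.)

4835

gcd(2650, 15) = 5 and 5 | (5 − 2185), so the pair is consistent; merging gives n ≡ 4835 (mod 7950), where 7950 = lcm(2650, 15).
The solution is unique modulo lcm(2650, 15) = 7950.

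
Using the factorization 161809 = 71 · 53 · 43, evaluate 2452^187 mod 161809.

Mod 71: 2452 ≡ 38; by Fermat, exponent reduces to 187 mod 70 = 47; 38^47 ≡ 15 (mod 71).
Mod 53: 2452 ≡ 14; by Fermat, exponent reduces to 187 mod 52 = 31; 14^31 ≡ 20 (mod 53).
Mod 43: 2452 ≡ 1; by Fermat, exponent reduces to 187 mod 42 = 19; 1^19 ≡ 1 (mod 43).
Combine by CRT: x ≡ 15 (mod 71), x ≡ 20 (mod 53), x ≡ 1 (mod 43) ⇒ x ≡ 132785 (mod 161809).

132785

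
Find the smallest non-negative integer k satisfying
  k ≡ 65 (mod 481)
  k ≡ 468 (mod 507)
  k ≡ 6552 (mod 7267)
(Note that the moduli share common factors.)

gcd(481, 507) = 13 and 13 | (468 − 65), so the pair is consistent; merging gives k ≡ 1989 (mod 18759), where 18759 = lcm(481, 507).
gcd(18759, 7267) = 169 and 169 | (6552 − 1989), so the pair is consistent; merging gives k ≡ 377169 (mod 806637), where 806637 = lcm(18759, 7267).
The solution is unique modulo lcm(481, 507, 7267) = 806637.

377169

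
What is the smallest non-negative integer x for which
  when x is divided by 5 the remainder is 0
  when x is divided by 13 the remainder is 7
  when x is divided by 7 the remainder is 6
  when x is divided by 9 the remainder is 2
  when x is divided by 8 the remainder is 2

The moduli are pairwise coprime; N = 5·13·7·9·8 = 32760.
N/5 = 6552; 6552 ≡ 2 (mod 5); 2·3 ≡ 1, so inverse 3.
N/13 = 2520; 2520 ≡ 11 (mod 13); 11·6 ≡ 1, so inverse 6.
N/7 = 4680; 4680 ≡ 4 (mod 7); 4·2 ≡ 1, so inverse 2.
N/9 = 3640; 3640 ≡ 4 (mod 9); 4·7 ≡ 1, so inverse 7.
N/8 = 4095; 4095 ≡ 7 (mod 8); 7·7 ≡ 1, so inverse 7.
x ≡ 0·6552·3 + 7·2520·6 + 6·4680·2 + 2·3640·7 + 2·4095·7 = 270290.
270290 mod 32760 = 8210.

8210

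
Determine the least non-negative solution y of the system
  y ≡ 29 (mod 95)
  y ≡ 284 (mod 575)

3734

Combine the congruences pairwise.
gcd(95, 575) = 5 and 5 | (284 − 29), so the pair is consistent; merging gives y ≡ 3734 (mod 10925), where 10925 = lcm(95, 575).
The solution is unique modulo lcm(95, 575) = 10925.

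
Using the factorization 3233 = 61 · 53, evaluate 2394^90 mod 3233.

1160

Mod 61: 2394 ≡ 15; by Fermat, exponent reduces to 90 mod 60 = 30; 15^30 ≡ 1 (mod 61).
Mod 53: 2394 ≡ 9; by Fermat, exponent reduces to 90 mod 52 = 38; 9^38 ≡ 47 (mod 53).
Combine by CRT: x ≡ 1 (mod 61), x ≡ 47 (mod 53) ⇒ x ≡ 1160 (mod 3233).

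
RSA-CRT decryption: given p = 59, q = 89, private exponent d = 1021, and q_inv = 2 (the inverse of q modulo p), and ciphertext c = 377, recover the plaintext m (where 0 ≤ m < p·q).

303

d_p = d mod (p−1) = 1021 mod 58 = 35; d_q = d mod (q−1) = 53.
m₁ = c^(d_p) mod p: c ≡ 23 (mod 59), and 23^35 mod 59 = 8.
m₂ = c^(d_q) mod q: c ≡ 21 (mod 89), and 21^53 mod 89 = 36.
h = q_inv·(m₁ − m₂) mod p = 2·(8 − 36) mod 59 = 3.
m = m₂ + h·q = 36 + 3·89 = 303.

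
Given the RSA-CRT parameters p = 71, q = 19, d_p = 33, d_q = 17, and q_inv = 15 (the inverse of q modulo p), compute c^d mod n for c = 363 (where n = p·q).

10

m₁ = c^(d_p) mod p: c ≡ 8 (mod 71), and 8^33 mod 71 = 10.
m₂ = c^(d_q) mod q: c ≡ 2 (mod 19), and 2^17 mod 19 = 10.
h = q_inv·(m₁ − m₂) mod p = 15·(10 − 10) mod 71 = 0.
m = m₂ + h·q = 10 + 0·19 = 10.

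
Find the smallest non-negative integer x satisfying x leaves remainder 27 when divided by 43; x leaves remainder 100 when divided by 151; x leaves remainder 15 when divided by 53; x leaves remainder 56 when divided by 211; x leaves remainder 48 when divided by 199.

11116279746

The moduli are pairwise coprime; N = 43·151·53·211·199 = 14449632581.
N/43 = 336037967; 336037967 ≡ 19 (mod 43); 19·34 ≡ 1, so inverse 34.
N/151 = 95692931; 95692931 ≡ 3 (mod 151); 3·101 ≡ 1, so inverse 101.
N/53 = 272634577; 272634577 ≡ 33 (mod 53); 33·45 ≡ 1, so inverse 45.
N/211 = 68481671; 68481671 ≡ 144 (mod 211); 144·148 ≡ 1, so inverse 148.
N/199 = 72611219; 72611219 ≡ 99 (mod 199); 99·197 ≡ 1, so inverse 197.
x ≡ 27·336037967·34 + 100·95692931·101 + 15·272634577·45 + 56·68481671·148 + 48·72611219·197 = 2713197572393.
2713197572393 mod 14449632581 = 11116279746.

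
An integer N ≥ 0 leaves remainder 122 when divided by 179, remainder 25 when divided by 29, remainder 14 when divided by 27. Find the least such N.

4955

From N ≡ 122 (mod 179) write N = 122 + 179t. Substituting into N ≡ 25 (mod 29) gives 179t ≡ 19 (mod 29), and since 5⁻¹ ≡ 6 (mod 29), t ≡ 27. Hence N ≡ 122 + 179·27 = 4955 (mod 5191).
From N ≡ 4955 (mod 5191) write N = 4955 + 5191t. Substituting into N ≡ 14 (mod 27) gives 5191t ≡ 0 (mod 27), and since 7⁻¹ ≡ 4 (mod 27), t ≡ 0. Hence N ≡ 4955 + 5191·0 = 4955 (mod 140157).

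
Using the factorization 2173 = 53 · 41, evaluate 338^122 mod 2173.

Mod 53: 338 ≡ 20; by Fermat, exponent reduces to 122 mod 52 = 18; 20^18 ≡ 40 (mod 53).
Mod 41: 338 ≡ 10; by Fermat, exponent reduces to 122 mod 40 = 2; 10^2 ≡ 18 (mod 41).
Combine by CRT: x ≡ 40 (mod 53), x ≡ 18 (mod 41) ⇒ x ≡ 305 (mod 2173).

305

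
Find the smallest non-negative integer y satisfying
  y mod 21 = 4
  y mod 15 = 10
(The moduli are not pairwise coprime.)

25

gcd(21, 15) = 3 and 3 | (10 − 4), so the pair is consistent; merging gives y ≡ 25 (mod 105), where 105 = lcm(21, 15).
The solution is unique modulo lcm(21, 15) = 105.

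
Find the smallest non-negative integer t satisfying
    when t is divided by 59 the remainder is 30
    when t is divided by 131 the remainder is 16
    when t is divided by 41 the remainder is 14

6697

Combine the congruences pairwise.
From t ≡ 30 (mod 59) write t = 30 + 59s. Substituting into t ≡ 16 (mod 131) gives 59s ≡ 117 (mod 131), and since 59⁻¹ ≡ 20 (mod 131), s ≡ 113. Hence t ≡ 30 + 59·113 = 6697 (mod 7729).
From t ≡ 6697 (mod 7729) write t = 6697 + 7729s. Substituting into t ≡ 14 (mod 41) gives 7729s ≡ 0 (mod 41), and since 21⁻¹ ≡ 2 (mod 41), s ≡ 0. Hence t ≡ 6697 + 7729·0 = 6697 (mod 316889).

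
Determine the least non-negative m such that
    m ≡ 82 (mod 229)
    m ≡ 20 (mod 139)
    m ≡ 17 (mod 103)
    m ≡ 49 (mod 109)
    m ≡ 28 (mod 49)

The moduli are pairwise coprime; N = 229·139·103·109·49 = 17510965213.
N/229 = 76467097; 76467097 ≡ 104 (mod 229); 104·218 ≡ 1, so inverse 218.
N/139 = 125978167; 125978167 ≡ 104 (mod 139); 104·135 ≡ 1, so inverse 135.
N/103 = 170009371; 170009371 ≡ 43 (mod 103); 43·12 ≡ 1, so inverse 12.
N/109 = 160651057; 160651057 ≡ 99 (mod 109); 99·98 ≡ 1, so inverse 98.
N/49 = 357366637; 357366637 ≡ 33 (mod 49); 33·3 ≡ 1, so inverse 3.
m ≡ 82·76467097·218 + 20·125978167·135 + 17·170009371·12 + 49·160651057·98 + 28·357366637·3 = 2543213961778.
2543213961778 mod 17510965213 = 4124005893.

4124005893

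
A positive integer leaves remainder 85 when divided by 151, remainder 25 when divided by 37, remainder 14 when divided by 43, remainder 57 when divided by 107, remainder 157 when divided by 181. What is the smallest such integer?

From a ≡ 85 (mod 151) write a = 85 + 151t. Substituting into a ≡ 25 (mod 37) gives 151t ≡ 14 (mod 37), and since 3⁻¹ ≡ 25 (mod 37), t ≡ 17. Hence a ≡ 85 + 151·17 = 2652 (mod 5587).
From a ≡ 2652 (mod 5587) write a = 2652 + 5587t. Substituting into a ≡ 14 (mod 43) gives 5587t ≡ 28 (mod 43), and since 40⁻¹ ≡ 14 (mod 43), t ≡ 5. Hence a ≡ 2652 + 5587·5 = 30587 (mod 240241).
From a ≡ 30587 (mod 240241) write a = 30587 + 240241t. Substituting into a ≡ 57 (mod 107) gives 240241t ≡ 72 (mod 107), and since 26⁻¹ ≡ 70 (mod 107), t ≡ 11. Hence a ≡ 30587 + 240241·11 = 2673238 (mod 25705787).
From a ≡ 2673238 (mod 25705787) write a = 2673238 + 25705787t. Substituting into a ≡ 157 (mod 181) gives 25705787t ≡ 108 (mod 181), and since 167⁻¹ ≡ 168 (mod 181), t ≡ 44. Hence a ≡ 2673238 + 25705787·44 = 1133727866 (mod 4652747447).

1133727866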